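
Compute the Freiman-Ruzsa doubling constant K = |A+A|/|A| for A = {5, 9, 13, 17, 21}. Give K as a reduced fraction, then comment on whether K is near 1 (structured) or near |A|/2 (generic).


|A| = 5.
Compute A + A by enumerating all 25 pairs.
A + A = {10, 14, 18, 22, 26, 30, 34, 38, 42}, so |A + A| = 9.
K = |A + A| / |A| = 9/5 (already in lowest terms) ≈ 1.8000.
Reference: AP of size 5 gives K = 9/5 ≈ 1.8000; a fully generic set of size 5 gives K ≈ 3.0000.

|A| = 5, |A + A| = 9, K = 9/5.


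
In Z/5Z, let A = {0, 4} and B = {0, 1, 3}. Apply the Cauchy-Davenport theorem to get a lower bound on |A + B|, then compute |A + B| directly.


Cauchy-Davenport: |A + B| ≥ min(p, |A| + |B| - 1) for A, B nonempty in Z/pZ.
|A| = 2, |B| = 3, p = 5.
CD lower bound = min(5, 2 + 3 - 1) = min(5, 4) = 4.
Compute A + B mod 5 directly:
a = 0: 0+0=0, 0+1=1, 0+3=3
a = 4: 4+0=4, 4+1=0, 4+3=2
A + B = {0, 1, 2, 3, 4}, so |A + B| = 5.
Verify: 5 ≥ 4? Yes ✓.

CD lower bound = 4, actual |A + B| = 5.


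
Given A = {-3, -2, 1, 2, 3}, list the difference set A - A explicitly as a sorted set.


A - A = {a - a' : a, a' ∈ A}.
Compute a - a' for each ordered pair (a, a'):
a = -3: -3--3=0, -3--2=-1, -3-1=-4, -3-2=-5, -3-3=-6
a = -2: -2--3=1, -2--2=0, -2-1=-3, -2-2=-4, -2-3=-5
a = 1: 1--3=4, 1--2=3, 1-1=0, 1-2=-1, 1-3=-2
a = 2: 2--3=5, 2--2=4, 2-1=1, 2-2=0, 2-3=-1
a = 3: 3--3=6, 3--2=5, 3-1=2, 3-2=1, 3-3=0
Collecting distinct values (and noting 0 appears from a-a):
A - A = {-6, -5, -4, -3, -2, -1, 0, 1, 2, 3, 4, 5, 6}
|A - A| = 13

A - A = {-6, -5, -4, -3, -2, -1, 0, 1, 2, 3, 4, 5, 6}


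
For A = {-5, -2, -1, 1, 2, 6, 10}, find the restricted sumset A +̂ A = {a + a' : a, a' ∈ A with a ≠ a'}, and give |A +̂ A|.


Restricted sumset: A +̂ A = {a + a' : a ∈ A, a' ∈ A, a ≠ a'}.
Equivalently, take A + A and drop any sum 2a that is achievable ONLY as a + a for a ∈ A (i.e. sums representable only with equal summands).
Enumerate pairs (a, a') with a < a' (symmetric, so each unordered pair gives one sum; this covers all a ≠ a'):
  -5 + -2 = -7
  -5 + -1 = -6
  -5 + 1 = -4
  -5 + 2 = -3
  -5 + 6 = 1
  -5 + 10 = 5
  -2 + -1 = -3
  -2 + 1 = -1
  -2 + 2 = 0
  -2 + 6 = 4
  -2 + 10 = 8
  -1 + 1 = 0
  -1 + 2 = 1
  -1 + 6 = 5
  -1 + 10 = 9
  1 + 2 = 3
  1 + 6 = 7
  1 + 10 = 11
  2 + 6 = 8
  2 + 10 = 12
  6 + 10 = 16
Collected distinct sums: {-7, -6, -4, -3, -1, 0, 1, 3, 4, 5, 7, 8, 9, 11, 12, 16}
|A +̂ A| = 16
(Reference bound: |A +̂ A| ≥ 2|A| - 3 for |A| ≥ 2, with |A| = 7 giving ≥ 11.)

|A +̂ A| = 16


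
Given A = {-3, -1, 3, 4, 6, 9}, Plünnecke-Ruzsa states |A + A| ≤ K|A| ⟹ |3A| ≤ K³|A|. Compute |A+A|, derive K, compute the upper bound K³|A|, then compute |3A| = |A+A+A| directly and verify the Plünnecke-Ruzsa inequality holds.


|A| = 6.
Step 1: Compute A + A by enumerating all 36 pairs.
A + A = {-6, -4, -2, 0, 1, 2, 3, 5, 6, 7, 8, 9, 10, 12, 13, 15, 18}, so |A + A| = 17.
Step 2: Doubling constant K = |A + A|/|A| = 17/6 = 17/6 ≈ 2.8333.
Step 3: Plünnecke-Ruzsa gives |3A| ≤ K³·|A| = (2.8333)³ · 6 ≈ 136.4722.
Step 4: Compute 3A = A + A + A directly by enumerating all triples (a,b,c) ∈ A³; |3A| = 30.
Step 5: Check 30 ≤ 136.4722? Yes ✓.

K = 17/6, Plünnecke-Ruzsa bound K³|A| ≈ 136.4722, |3A| = 30, inequality holds.


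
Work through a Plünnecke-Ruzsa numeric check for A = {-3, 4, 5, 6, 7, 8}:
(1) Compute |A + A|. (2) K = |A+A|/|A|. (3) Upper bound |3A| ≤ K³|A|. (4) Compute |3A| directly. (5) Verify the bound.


|A| = 6.
Step 1: Compute A + A by enumerating all 36 pairs.
A + A = {-6, 1, 2, 3, 4, 5, 8, 9, 10, 11, 12, 13, 14, 15, 16}, so |A + A| = 15.
Step 2: Doubling constant K = |A + A|/|A| = 15/6 = 15/6 ≈ 2.5000.
Step 3: Plünnecke-Ruzsa gives |3A| ≤ K³·|A| = (2.5000)³ · 6 ≈ 93.7500.
Step 4: Compute 3A = A + A + A directly by enumerating all triples (a,b,c) ∈ A³; |3A| = 26.
Step 5: Check 26 ≤ 93.7500? Yes ✓.

K = 15/6, Plünnecke-Ruzsa bound K³|A| ≈ 93.7500, |3A| = 26, inequality holds.


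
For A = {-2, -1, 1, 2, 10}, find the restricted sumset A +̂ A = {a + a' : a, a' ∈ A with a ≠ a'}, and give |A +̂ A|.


Restricted sumset: A +̂ A = {a + a' : a ∈ A, a' ∈ A, a ≠ a'}.
Equivalently, take A + A and drop any sum 2a that is achievable ONLY as a + a for a ∈ A (i.e. sums representable only with equal summands).
Enumerate pairs (a, a') with a < a' (symmetric, so each unordered pair gives one sum; this covers all a ≠ a'):
  -2 + -1 = -3
  -2 + 1 = -1
  -2 + 2 = 0
  -2 + 10 = 8
  -1 + 1 = 0
  -1 + 2 = 1
  -1 + 10 = 9
  1 + 2 = 3
  1 + 10 = 11
  2 + 10 = 12
Collected distinct sums: {-3, -1, 0, 1, 3, 8, 9, 11, 12}
|A +̂ A| = 9
(Reference bound: |A +̂ A| ≥ 2|A| - 3 for |A| ≥ 2, with |A| = 5 giving ≥ 7.)

|A +̂ A| = 9


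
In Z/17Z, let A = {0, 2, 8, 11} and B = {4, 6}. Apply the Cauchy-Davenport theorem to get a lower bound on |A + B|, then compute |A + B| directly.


Cauchy-Davenport: |A + B| ≥ min(p, |A| + |B| - 1) for A, B nonempty in Z/pZ.
|A| = 4, |B| = 2, p = 17.
CD lower bound = min(17, 4 + 2 - 1) = min(17, 5) = 5.
Compute A + B mod 17 directly:
a = 0: 0+4=4, 0+6=6
a = 2: 2+4=6, 2+6=8
a = 8: 8+4=12, 8+6=14
a = 11: 11+4=15, 11+6=0
A + B = {0, 4, 6, 8, 12, 14, 15}, so |A + B| = 7.
Verify: 7 ≥ 5? Yes ✓.

CD lower bound = 5, actual |A + B| = 7.


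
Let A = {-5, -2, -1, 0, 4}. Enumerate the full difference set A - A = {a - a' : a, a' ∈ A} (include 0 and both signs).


A - A = {a - a' : a, a' ∈ A}.
Compute a - a' for each ordered pair (a, a'):
a = -5: -5--5=0, -5--2=-3, -5--1=-4, -5-0=-5, -5-4=-9
a = -2: -2--5=3, -2--2=0, -2--1=-1, -2-0=-2, -2-4=-6
a = -1: -1--5=4, -1--2=1, -1--1=0, -1-0=-1, -1-4=-5
a = 0: 0--5=5, 0--2=2, 0--1=1, 0-0=0, 0-4=-4
a = 4: 4--5=9, 4--2=6, 4--1=5, 4-0=4, 4-4=0
Collecting distinct values (and noting 0 appears from a-a):
A - A = {-9, -6, -5, -4, -3, -2, -1, 0, 1, 2, 3, 4, 5, 6, 9}
|A - A| = 15

A - A = {-9, -6, -5, -4, -3, -2, -1, 0, 1, 2, 3, 4, 5, 6, 9}


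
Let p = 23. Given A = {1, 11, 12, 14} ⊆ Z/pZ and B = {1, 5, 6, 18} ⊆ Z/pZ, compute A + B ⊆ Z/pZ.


Work in Z/23Z: reduce every sum a + b modulo 23.
Enumerate all 16 pairs:
a = 1: 1+1=2, 1+5=6, 1+6=7, 1+18=19
a = 11: 11+1=12, 11+5=16, 11+6=17, 11+18=6
a = 12: 12+1=13, 12+5=17, 12+6=18, 12+18=7
a = 14: 14+1=15, 14+5=19, 14+6=20, 14+18=9
Distinct residues collected: {2, 6, 7, 9, 12, 13, 15, 16, 17, 18, 19, 20}
|A + B| = 12 (out of 23 total residues).

A + B = {2, 6, 7, 9, 12, 13, 15, 16, 17, 18, 19, 20}


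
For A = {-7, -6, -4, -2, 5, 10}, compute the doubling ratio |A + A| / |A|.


|A| = 6.
Compute A + A by enumerating all 36 pairs.
A + A = {-14, -13, -12, -11, -10, -9, -8, -6, -4, -2, -1, 1, 3, 4, 6, 8, 10, 15, 20}, so |A + A| = 19.
K = |A + A| / |A| = 19/6 (already in lowest terms) ≈ 3.1667.
Reference: AP of size 6 gives K = 11/6 ≈ 1.8333; a fully generic set of size 6 gives K ≈ 3.5000.

|A| = 6, |A + A| = 19, K = 19/6.


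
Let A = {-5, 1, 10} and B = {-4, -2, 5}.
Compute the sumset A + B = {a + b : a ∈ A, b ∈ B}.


A + B = {a + b : a ∈ A, b ∈ B}.
Enumerate all |A|·|B| = 3·3 = 9 pairs (a, b) and collect distinct sums.
a = -5: -5+-4=-9, -5+-2=-7, -5+5=0
a = 1: 1+-4=-3, 1+-2=-1, 1+5=6
a = 10: 10+-4=6, 10+-2=8, 10+5=15
Collecting distinct sums: A + B = {-9, -7, -3, -1, 0, 6, 8, 15}
|A + B| = 8

A + B = {-9, -7, -3, -1, 0, 6, 8, 15}


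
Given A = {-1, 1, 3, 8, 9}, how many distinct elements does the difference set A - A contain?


A - A = {a - a' : a, a' ∈ A}; |A| = 5.
Bounds: 2|A|-1 ≤ |A - A| ≤ |A|² - |A| + 1, i.e. 9 ≤ |A - A| ≤ 21.
Note: 0 ∈ A - A always (from a - a). The set is symmetric: if d ∈ A - A then -d ∈ A - A.
Enumerate nonzero differences d = a - a' with a > a' (then include -d):
Positive differences: {1, 2, 4, 5, 6, 7, 8, 9, 10}
Full difference set: {0} ∪ (positive diffs) ∪ (negative diffs).
|A - A| = 1 + 2·9 = 19 (matches direct enumeration: 19).

|A - A| = 19


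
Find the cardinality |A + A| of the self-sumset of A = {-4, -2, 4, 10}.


A + A = {a + a' : a, a' ∈ A}; |A| = 4.
General bounds: 2|A| - 1 ≤ |A + A| ≤ |A|(|A|+1)/2, i.e. 7 ≤ |A + A| ≤ 10.
Lower bound 2|A|-1 is attained iff A is an arithmetic progression.
Enumerate sums a + a' for a ≤ a' (symmetric, so this suffices):
a = -4: -4+-4=-8, -4+-2=-6, -4+4=0, -4+10=6
a = -2: -2+-2=-4, -2+4=2, -2+10=8
a = 4: 4+4=8, 4+10=14
a = 10: 10+10=20
Distinct sums: {-8, -6, -4, 0, 2, 6, 8, 14, 20}
|A + A| = 9

|A + A| = 9


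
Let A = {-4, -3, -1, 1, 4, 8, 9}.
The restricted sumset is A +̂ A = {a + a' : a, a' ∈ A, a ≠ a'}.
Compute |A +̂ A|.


Restricted sumset: A +̂ A = {a + a' : a ∈ A, a' ∈ A, a ≠ a'}.
Equivalently, take A + A and drop any sum 2a that is achievable ONLY as a + a for a ∈ A (i.e. sums representable only with equal summands).
Enumerate pairs (a, a') with a < a' (symmetric, so each unordered pair gives one sum; this covers all a ≠ a'):
  -4 + -3 = -7
  -4 + -1 = -5
  -4 + 1 = -3
  -4 + 4 = 0
  -4 + 8 = 4
  -4 + 9 = 5
  -3 + -1 = -4
  -3 + 1 = -2
  -3 + 4 = 1
  -3 + 8 = 5
  -3 + 9 = 6
  -1 + 1 = 0
  -1 + 4 = 3
  -1 + 8 = 7
  -1 + 9 = 8
  1 + 4 = 5
  1 + 8 = 9
  1 + 9 = 10
  4 + 8 = 12
  4 + 9 = 13
  8 + 9 = 17
Collected distinct sums: {-7, -5, -4, -3, -2, 0, 1, 3, 4, 5, 6, 7, 8, 9, 10, 12, 13, 17}
|A +̂ A| = 18
(Reference bound: |A +̂ A| ≥ 2|A| - 3 for |A| ≥ 2, with |A| = 7 giving ≥ 11.)

|A +̂ A| = 18


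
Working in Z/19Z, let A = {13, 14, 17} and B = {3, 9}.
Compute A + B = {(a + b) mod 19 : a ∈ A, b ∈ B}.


Work in Z/19Z: reduce every sum a + b modulo 19.
Enumerate all 6 pairs:
a = 13: 13+3=16, 13+9=3
a = 14: 14+3=17, 14+9=4
a = 17: 17+3=1, 17+9=7
Distinct residues collected: {1, 3, 4, 7, 16, 17}
|A + B| = 6 (out of 19 total residues).

A + B = {1, 3, 4, 7, 16, 17}


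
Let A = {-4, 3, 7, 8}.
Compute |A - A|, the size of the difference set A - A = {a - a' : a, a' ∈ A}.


A - A = {a - a' : a, a' ∈ A}; |A| = 4.
Bounds: 2|A|-1 ≤ |A - A| ≤ |A|² - |A| + 1, i.e. 7 ≤ |A - A| ≤ 13.
Note: 0 ∈ A - A always (from a - a). The set is symmetric: if d ∈ A - A then -d ∈ A - A.
Enumerate nonzero differences d = a - a' with a > a' (then include -d):
Positive differences: {1, 4, 5, 7, 11, 12}
Full difference set: {0} ∪ (positive diffs) ∪ (negative diffs).
|A - A| = 1 + 2·6 = 13 (matches direct enumeration: 13).

|A - A| = 13


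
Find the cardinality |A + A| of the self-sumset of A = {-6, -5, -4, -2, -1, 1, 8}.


A + A = {a + a' : a, a' ∈ A}; |A| = 7.
General bounds: 2|A| - 1 ≤ |A + A| ≤ |A|(|A|+1)/2, i.e. 13 ≤ |A + A| ≤ 28.
Lower bound 2|A|-1 is attained iff A is an arithmetic progression.
Enumerate sums a + a' for a ≤ a' (symmetric, so this suffices):
a = -6: -6+-6=-12, -6+-5=-11, -6+-4=-10, -6+-2=-8, -6+-1=-7, -6+1=-5, -6+8=2
a = -5: -5+-5=-10, -5+-4=-9, -5+-2=-7, -5+-1=-6, -5+1=-4, -5+8=3
a = -4: -4+-4=-8, -4+-2=-6, -4+-1=-5, -4+1=-3, -4+8=4
a = -2: -2+-2=-4, -2+-1=-3, -2+1=-1, -2+8=6
a = -1: -1+-1=-2, -1+1=0, -1+8=7
a = 1: 1+1=2, 1+8=9
a = 8: 8+8=16
Distinct sums: {-12, -11, -10, -9, -8, -7, -6, -5, -4, -3, -2, -1, 0, 2, 3, 4, 6, 7, 9, 16}
|A + A| = 20

|A + A| = 20


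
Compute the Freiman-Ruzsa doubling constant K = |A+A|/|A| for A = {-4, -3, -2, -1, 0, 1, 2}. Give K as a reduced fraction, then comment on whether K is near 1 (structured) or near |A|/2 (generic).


|A| = 7.
Compute A + A by enumerating all 49 pairs.
A + A = {-8, -7, -6, -5, -4, -3, -2, -1, 0, 1, 2, 3, 4}, so |A + A| = 13.
K = |A + A| / |A| = 13/7 (already in lowest terms) ≈ 1.8571.
Reference: AP of size 7 gives K = 13/7 ≈ 1.8571; a fully generic set of size 7 gives K ≈ 4.0000.

|A| = 7, |A + A| = 13, K = 13/7.


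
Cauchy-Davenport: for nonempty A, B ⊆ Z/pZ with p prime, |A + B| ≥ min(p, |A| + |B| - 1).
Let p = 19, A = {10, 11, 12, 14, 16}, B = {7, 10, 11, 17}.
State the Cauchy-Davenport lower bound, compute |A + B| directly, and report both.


Cauchy-Davenport: |A + B| ≥ min(p, |A| + |B| - 1) for A, B nonempty in Z/pZ.
|A| = 5, |B| = 4, p = 19.
CD lower bound = min(19, 5 + 4 - 1) = min(19, 8) = 8.
Compute A + B mod 19 directly:
a = 10: 10+7=17, 10+10=1, 10+11=2, 10+17=8
a = 11: 11+7=18, 11+10=2, 11+11=3, 11+17=9
a = 12: 12+7=0, 12+10=3, 12+11=4, 12+17=10
a = 14: 14+7=2, 14+10=5, 14+11=6, 14+17=12
a = 16: 16+7=4, 16+10=7, 16+11=8, 16+17=14
A + B = {0, 1, 2, 3, 4, 5, 6, 7, 8, 9, 10, 12, 14, 17, 18}, so |A + B| = 15.
Verify: 15 ≥ 8? Yes ✓.

CD lower bound = 8, actual |A + B| = 15.


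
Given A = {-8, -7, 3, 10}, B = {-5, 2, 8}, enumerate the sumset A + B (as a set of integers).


A + B = {a + b : a ∈ A, b ∈ B}.
Enumerate all |A|·|B| = 4·3 = 12 pairs (a, b) and collect distinct sums.
a = -8: -8+-5=-13, -8+2=-6, -8+8=0
a = -7: -7+-5=-12, -7+2=-5, -7+8=1
a = 3: 3+-5=-2, 3+2=5, 3+8=11
a = 10: 10+-5=5, 10+2=12, 10+8=18
Collecting distinct sums: A + B = {-13, -12, -6, -5, -2, 0, 1, 5, 11, 12, 18}
|A + B| = 11

A + B = {-13, -12, -6, -5, -2, 0, 1, 5, 11, 12, 18}


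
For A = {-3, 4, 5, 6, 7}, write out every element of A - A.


A - A = {a - a' : a, a' ∈ A}.
Compute a - a' for each ordered pair (a, a'):
a = -3: -3--3=0, -3-4=-7, -3-5=-8, -3-6=-9, -3-7=-10
a = 4: 4--3=7, 4-4=0, 4-5=-1, 4-6=-2, 4-7=-3
a = 5: 5--3=8, 5-4=1, 5-5=0, 5-6=-1, 5-7=-2
a = 6: 6--3=9, 6-4=2, 6-5=1, 6-6=0, 6-7=-1
a = 7: 7--3=10, 7-4=3, 7-5=2, 7-6=1, 7-7=0
Collecting distinct values (and noting 0 appears from a-a):
A - A = {-10, -9, -8, -7, -3, -2, -1, 0, 1, 2, 3, 7, 8, 9, 10}
|A - A| = 15

A - A = {-10, -9, -8, -7, -3, -2, -1, 0, 1, 2, 3, 7, 8, 9, 10}


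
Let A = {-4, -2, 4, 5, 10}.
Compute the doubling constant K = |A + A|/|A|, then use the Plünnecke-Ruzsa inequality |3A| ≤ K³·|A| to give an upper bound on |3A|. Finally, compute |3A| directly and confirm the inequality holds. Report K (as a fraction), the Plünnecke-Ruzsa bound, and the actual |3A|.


|A| = 5.
Step 1: Compute A + A by enumerating all 25 pairs.
A + A = {-8, -6, -4, 0, 1, 2, 3, 6, 8, 9, 10, 14, 15, 20}, so |A + A| = 14.
Step 2: Doubling constant K = |A + A|/|A| = 14/5 = 14/5 ≈ 2.8000.
Step 3: Plünnecke-Ruzsa gives |3A| ≤ K³·|A| = (2.8000)³ · 5 ≈ 109.7600.
Step 4: Compute 3A = A + A + A directly by enumerating all triples (a,b,c) ∈ A³; |3A| = 29.
Step 5: Check 29 ≤ 109.7600? Yes ✓.

K = 14/5, Plünnecke-Ruzsa bound K³|A| ≈ 109.7600, |3A| = 29, inequality holds.


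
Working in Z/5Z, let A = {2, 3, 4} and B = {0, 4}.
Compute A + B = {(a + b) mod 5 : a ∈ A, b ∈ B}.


Work in Z/5Z: reduce every sum a + b modulo 5.
Enumerate all 6 pairs:
a = 2: 2+0=2, 2+4=1
a = 3: 3+0=3, 3+4=2
a = 4: 4+0=4, 4+4=3
Distinct residues collected: {1, 2, 3, 4}
|A + B| = 4 (out of 5 total residues).

A + B = {1, 2, 3, 4}


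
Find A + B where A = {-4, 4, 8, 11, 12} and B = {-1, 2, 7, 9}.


A + B = {a + b : a ∈ A, b ∈ B}.
Enumerate all |A|·|B| = 5·4 = 20 pairs (a, b) and collect distinct sums.
a = -4: -4+-1=-5, -4+2=-2, -4+7=3, -4+9=5
a = 4: 4+-1=3, 4+2=6, 4+7=11, 4+9=13
a = 8: 8+-1=7, 8+2=10, 8+7=15, 8+9=17
a = 11: 11+-1=10, 11+2=13, 11+7=18, 11+9=20
a = 12: 12+-1=11, 12+2=14, 12+7=19, 12+9=21
Collecting distinct sums: A + B = {-5, -2, 3, 5, 6, 7, 10, 11, 13, 14, 15, 17, 18, 19, 20, 21}
|A + B| = 16

A + B = {-5, -2, 3, 5, 6, 7, 10, 11, 13, 14, 15, 17, 18, 19, 20, 21}


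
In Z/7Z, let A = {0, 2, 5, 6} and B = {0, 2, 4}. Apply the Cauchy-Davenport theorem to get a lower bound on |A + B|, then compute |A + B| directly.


Cauchy-Davenport: |A + B| ≥ min(p, |A| + |B| - 1) for A, B nonempty in Z/pZ.
|A| = 4, |B| = 3, p = 7.
CD lower bound = min(7, 4 + 3 - 1) = min(7, 6) = 6.
Compute A + B mod 7 directly:
a = 0: 0+0=0, 0+2=2, 0+4=4
a = 2: 2+0=2, 2+2=4, 2+4=6
a = 5: 5+0=5, 5+2=0, 5+4=2
a = 6: 6+0=6, 6+2=1, 6+4=3
A + B = {0, 1, 2, 3, 4, 5, 6}, so |A + B| = 7.
Verify: 7 ≥ 6? Yes ✓.

CD lower bound = 6, actual |A + B| = 7.


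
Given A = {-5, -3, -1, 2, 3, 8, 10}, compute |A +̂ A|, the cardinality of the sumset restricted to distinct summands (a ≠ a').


Restricted sumset: A +̂ A = {a + a' : a ∈ A, a' ∈ A, a ≠ a'}.
Equivalently, take A + A and drop any sum 2a that is achievable ONLY as a + a for a ∈ A (i.e. sums representable only with equal summands).
Enumerate pairs (a, a') with a < a' (symmetric, so each unordered pair gives one sum; this covers all a ≠ a'):
  -5 + -3 = -8
  -5 + -1 = -6
  -5 + 2 = -3
  -5 + 3 = -2
  -5 + 8 = 3
  -5 + 10 = 5
  -3 + -1 = -4
  -3 + 2 = -1
  -3 + 3 = 0
  -3 + 8 = 5
  -3 + 10 = 7
  -1 + 2 = 1
  -1 + 3 = 2
  -1 + 8 = 7
  -1 + 10 = 9
  2 + 3 = 5
  2 + 8 = 10
  2 + 10 = 12
  3 + 8 = 11
  3 + 10 = 13
  8 + 10 = 18
Collected distinct sums: {-8, -6, -4, -3, -2, -1, 0, 1, 2, 3, 5, 7, 9, 10, 11, 12, 13, 18}
|A +̂ A| = 18
(Reference bound: |A +̂ A| ≥ 2|A| - 3 for |A| ≥ 2, with |A| = 7 giving ≥ 11.)

|A +̂ A| = 18


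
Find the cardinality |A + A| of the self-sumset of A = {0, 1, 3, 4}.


A + A = {a + a' : a, a' ∈ A}; |A| = 4.
General bounds: 2|A| - 1 ≤ |A + A| ≤ |A|(|A|+1)/2, i.e. 7 ≤ |A + A| ≤ 10.
Lower bound 2|A|-1 is attained iff A is an arithmetic progression.
Enumerate sums a + a' for a ≤ a' (symmetric, so this suffices):
a = 0: 0+0=0, 0+1=1, 0+3=3, 0+4=4
a = 1: 1+1=2, 1+3=4, 1+4=5
a = 3: 3+3=6, 3+4=7
a = 4: 4+4=8
Distinct sums: {0, 1, 2, 3, 4, 5, 6, 7, 8}
|A + A| = 9

|A + A| = 9


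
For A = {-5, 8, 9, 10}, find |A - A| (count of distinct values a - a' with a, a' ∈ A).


A - A = {a - a' : a, a' ∈ A}; |A| = 4.
Bounds: 2|A|-1 ≤ |A - A| ≤ |A|² - |A| + 1, i.e. 7 ≤ |A - A| ≤ 13.
Note: 0 ∈ A - A always (from a - a). The set is symmetric: if d ∈ A - A then -d ∈ A - A.
Enumerate nonzero differences d = a - a' with a > a' (then include -d):
Positive differences: {1, 2, 13, 14, 15}
Full difference set: {0} ∪ (positive diffs) ∪ (negative diffs).
|A - A| = 1 + 2·5 = 11 (matches direct enumeration: 11).

|A - A| = 11


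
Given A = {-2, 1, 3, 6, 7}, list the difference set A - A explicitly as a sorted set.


A - A = {a - a' : a, a' ∈ A}.
Compute a - a' for each ordered pair (a, a'):
a = -2: -2--2=0, -2-1=-3, -2-3=-5, -2-6=-8, -2-7=-9
a = 1: 1--2=3, 1-1=0, 1-3=-2, 1-6=-5, 1-7=-6
a = 3: 3--2=5, 3-1=2, 3-3=0, 3-6=-3, 3-7=-4
a = 6: 6--2=8, 6-1=5, 6-3=3, 6-6=0, 6-7=-1
a = 7: 7--2=9, 7-1=6, 7-3=4, 7-6=1, 7-7=0
Collecting distinct values (and noting 0 appears from a-a):
A - A = {-9, -8, -6, -5, -4, -3, -2, -1, 0, 1, 2, 3, 4, 5, 6, 8, 9}
|A - A| = 17

A - A = {-9, -8, -6, -5, -4, -3, -2, -1, 0, 1, 2, 3, 4, 5, 6, 8, 9}


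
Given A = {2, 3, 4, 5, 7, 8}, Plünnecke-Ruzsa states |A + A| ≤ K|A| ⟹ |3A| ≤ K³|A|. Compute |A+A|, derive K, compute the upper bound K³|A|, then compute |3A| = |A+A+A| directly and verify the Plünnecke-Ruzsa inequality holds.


|A| = 6.
Step 1: Compute A + A by enumerating all 36 pairs.
A + A = {4, 5, 6, 7, 8, 9, 10, 11, 12, 13, 14, 15, 16}, so |A + A| = 13.
Step 2: Doubling constant K = |A + A|/|A| = 13/6 = 13/6 ≈ 2.1667.
Step 3: Plünnecke-Ruzsa gives |3A| ≤ K³·|A| = (2.1667)³ · 6 ≈ 61.0278.
Step 4: Compute 3A = A + A + A directly by enumerating all triples (a,b,c) ∈ A³; |3A| = 19.
Step 5: Check 19 ≤ 61.0278? Yes ✓.

K = 13/6, Plünnecke-Ruzsa bound K³|A| ≈ 61.0278, |3A| = 19, inequality holds.


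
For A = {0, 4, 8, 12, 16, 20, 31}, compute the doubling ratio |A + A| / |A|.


|A| = 7.
Compute A + A by enumerating all 49 pairs.
A + A = {0, 4, 8, 12, 16, 20, 24, 28, 31, 32, 35, 36, 39, 40, 43, 47, 51, 62}, so |A + A| = 18.
K = |A + A| / |A| = 18/7 (already in lowest terms) ≈ 2.5714.
Reference: AP of size 7 gives K = 13/7 ≈ 1.8571; a fully generic set of size 7 gives K ≈ 4.0000.

|A| = 7, |A + A| = 18, K = 18/7.


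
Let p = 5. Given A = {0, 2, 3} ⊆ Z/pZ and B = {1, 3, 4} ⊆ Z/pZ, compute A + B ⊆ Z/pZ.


Work in Z/5Z: reduce every sum a + b modulo 5.
Enumerate all 9 pairs:
a = 0: 0+1=1, 0+3=3, 0+4=4
a = 2: 2+1=3, 2+3=0, 2+4=1
a = 3: 3+1=4, 3+3=1, 3+4=2
Distinct residues collected: {0, 1, 2, 3, 4}
|A + B| = 5 (out of 5 total residues).

A + B = {0, 1, 2, 3, 4}


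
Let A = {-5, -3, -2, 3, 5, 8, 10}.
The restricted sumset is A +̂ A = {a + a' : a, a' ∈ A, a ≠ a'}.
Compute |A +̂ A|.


Restricted sumset: A +̂ A = {a + a' : a ∈ A, a' ∈ A, a ≠ a'}.
Equivalently, take A + A and drop any sum 2a that is achievable ONLY as a + a for a ∈ A (i.e. sums representable only with equal summands).
Enumerate pairs (a, a') with a < a' (symmetric, so each unordered pair gives one sum; this covers all a ≠ a'):
  -5 + -3 = -8
  -5 + -2 = -7
  -5 + 3 = -2
  -5 + 5 = 0
  -5 + 8 = 3
  -5 + 10 = 5
  -3 + -2 = -5
  -3 + 3 = 0
  -3 + 5 = 2
  -3 + 8 = 5
  -3 + 10 = 7
  -2 + 3 = 1
  -2 + 5 = 3
  -2 + 8 = 6
  -2 + 10 = 8
  3 + 5 = 8
  3 + 8 = 11
  3 + 10 = 13
  5 + 8 = 13
  5 + 10 = 15
  8 + 10 = 18
Collected distinct sums: {-8, -7, -5, -2, 0, 1, 2, 3, 5, 6, 7, 8, 11, 13, 15, 18}
|A +̂ A| = 16
(Reference bound: |A +̂ A| ≥ 2|A| - 3 for |A| ≥ 2, with |A| = 7 giving ≥ 11.)

|A +̂ A| = 16


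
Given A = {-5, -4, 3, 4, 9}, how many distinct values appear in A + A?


A + A = {a + a' : a, a' ∈ A}; |A| = 5.
General bounds: 2|A| - 1 ≤ |A + A| ≤ |A|(|A|+1)/2, i.e. 9 ≤ |A + A| ≤ 15.
Lower bound 2|A|-1 is attained iff A is an arithmetic progression.
Enumerate sums a + a' for a ≤ a' (symmetric, so this suffices):
a = -5: -5+-5=-10, -5+-4=-9, -5+3=-2, -5+4=-1, -5+9=4
a = -4: -4+-4=-8, -4+3=-1, -4+4=0, -4+9=5
a = 3: 3+3=6, 3+4=7, 3+9=12
a = 4: 4+4=8, 4+9=13
a = 9: 9+9=18
Distinct sums: {-10, -9, -8, -2, -1, 0, 4, 5, 6, 7, 8, 12, 13, 18}
|A + A| = 14

|A + A| = 14


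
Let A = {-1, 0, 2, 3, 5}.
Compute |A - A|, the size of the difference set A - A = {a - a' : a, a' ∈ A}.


A - A = {a - a' : a, a' ∈ A}; |A| = 5.
Bounds: 2|A|-1 ≤ |A - A| ≤ |A|² - |A| + 1, i.e. 9 ≤ |A - A| ≤ 21.
Note: 0 ∈ A - A always (from a - a). The set is symmetric: if d ∈ A - A then -d ∈ A - A.
Enumerate nonzero differences d = a - a' with a > a' (then include -d):
Positive differences: {1, 2, 3, 4, 5, 6}
Full difference set: {0} ∪ (positive diffs) ∪ (negative diffs).
|A - A| = 1 + 2·6 = 13 (matches direct enumeration: 13).

|A - A| = 13


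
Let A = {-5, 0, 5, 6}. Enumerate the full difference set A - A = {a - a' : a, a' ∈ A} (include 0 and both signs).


A - A = {a - a' : a, a' ∈ A}.
Compute a - a' for each ordered pair (a, a'):
a = -5: -5--5=0, -5-0=-5, -5-5=-10, -5-6=-11
a = 0: 0--5=5, 0-0=0, 0-5=-5, 0-6=-6
a = 5: 5--5=10, 5-0=5, 5-5=0, 5-6=-1
a = 6: 6--5=11, 6-0=6, 6-5=1, 6-6=0
Collecting distinct values (and noting 0 appears from a-a):
A - A = {-11, -10, -6, -5, -1, 0, 1, 5, 6, 10, 11}
|A - A| = 11

A - A = {-11, -10, -6, -5, -1, 0, 1, 5, 6, 10, 11}


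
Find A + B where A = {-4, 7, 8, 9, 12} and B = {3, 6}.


A + B = {a + b : a ∈ A, b ∈ B}.
Enumerate all |A|·|B| = 5·2 = 10 pairs (a, b) and collect distinct sums.
a = -4: -4+3=-1, -4+6=2
a = 7: 7+3=10, 7+6=13
a = 8: 8+3=11, 8+6=14
a = 9: 9+3=12, 9+6=15
a = 12: 12+3=15, 12+6=18
Collecting distinct sums: A + B = {-1, 2, 10, 11, 12, 13, 14, 15, 18}
|A + B| = 9

A + B = {-1, 2, 10, 11, 12, 13, 14, 15, 18}


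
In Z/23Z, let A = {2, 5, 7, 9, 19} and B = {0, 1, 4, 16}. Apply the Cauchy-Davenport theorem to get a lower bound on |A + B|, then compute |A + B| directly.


Cauchy-Davenport: |A + B| ≥ min(p, |A| + |B| - 1) for A, B nonempty in Z/pZ.
|A| = 5, |B| = 4, p = 23.
CD lower bound = min(23, 5 + 4 - 1) = min(23, 8) = 8.
Compute A + B mod 23 directly:
a = 2: 2+0=2, 2+1=3, 2+4=6, 2+16=18
a = 5: 5+0=5, 5+1=6, 5+4=9, 5+16=21
a = 7: 7+0=7, 7+1=8, 7+4=11, 7+16=0
a = 9: 9+0=9, 9+1=10, 9+4=13, 9+16=2
a = 19: 19+0=19, 19+1=20, 19+4=0, 19+16=12
A + B = {0, 2, 3, 5, 6, 7, 8, 9, 10, 11, 12, 13, 18, 19, 20, 21}, so |A + B| = 16.
Verify: 16 ≥ 8? Yes ✓.

CD lower bound = 8, actual |A + B| = 16.


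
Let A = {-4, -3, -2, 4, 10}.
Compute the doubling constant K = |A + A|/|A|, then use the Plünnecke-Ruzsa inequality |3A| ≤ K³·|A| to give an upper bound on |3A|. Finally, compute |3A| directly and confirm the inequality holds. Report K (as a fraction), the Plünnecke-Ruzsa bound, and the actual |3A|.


|A| = 5.
Step 1: Compute A + A by enumerating all 25 pairs.
A + A = {-8, -7, -6, -5, -4, 0, 1, 2, 6, 7, 8, 14, 20}, so |A + A| = 13.
Step 2: Doubling constant K = |A + A|/|A| = 13/5 = 13/5 ≈ 2.6000.
Step 3: Plünnecke-Ruzsa gives |3A| ≤ K³·|A| = (2.6000)³ · 5 ≈ 87.8800.
Step 4: Compute 3A = A + A + A directly by enumerating all triples (a,b,c) ∈ A³; |3A| = 25.
Step 5: Check 25 ≤ 87.8800? Yes ✓.

K = 13/5, Plünnecke-Ruzsa bound K³|A| ≈ 87.8800, |3A| = 25, inequality holds.


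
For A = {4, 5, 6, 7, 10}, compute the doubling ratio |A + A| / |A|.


|A| = 5.
Compute A + A by enumerating all 25 pairs.
A + A = {8, 9, 10, 11, 12, 13, 14, 15, 16, 17, 20}, so |A + A| = 11.
K = |A + A| / |A| = 11/5 (already in lowest terms) ≈ 2.2000.
Reference: AP of size 5 gives K = 9/5 ≈ 1.8000; a fully generic set of size 5 gives K ≈ 3.0000.

|A| = 5, |A + A| = 11, K = 11/5.


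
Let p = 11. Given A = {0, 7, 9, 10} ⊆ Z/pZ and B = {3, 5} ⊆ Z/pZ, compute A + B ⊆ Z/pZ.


Work in Z/11Z: reduce every sum a + b modulo 11.
Enumerate all 8 pairs:
a = 0: 0+3=3, 0+5=5
a = 7: 7+3=10, 7+5=1
a = 9: 9+3=1, 9+5=3
a = 10: 10+3=2, 10+5=4
Distinct residues collected: {1, 2, 3, 4, 5, 10}
|A + B| = 6 (out of 11 total residues).

A + B = {1, 2, 3, 4, 5, 10}


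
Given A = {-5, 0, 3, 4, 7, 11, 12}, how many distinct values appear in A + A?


A + A = {a + a' : a, a' ∈ A}; |A| = 7.
General bounds: 2|A| - 1 ≤ |A + A| ≤ |A|(|A|+1)/2, i.e. 13 ≤ |A + A| ≤ 28.
Lower bound 2|A|-1 is attained iff A is an arithmetic progression.
Enumerate sums a + a' for a ≤ a' (symmetric, so this suffices):
a = -5: -5+-5=-10, -5+0=-5, -5+3=-2, -5+4=-1, -5+7=2, -5+11=6, -5+12=7
a = 0: 0+0=0, 0+3=3, 0+4=4, 0+7=7, 0+11=11, 0+12=12
a = 3: 3+3=6, 3+4=7, 3+7=10, 3+11=14, 3+12=15
a = 4: 4+4=8, 4+7=11, 4+11=15, 4+12=16
a = 7: 7+7=14, 7+11=18, 7+12=19
a = 11: 11+11=22, 11+12=23
a = 12: 12+12=24
Distinct sums: {-10, -5, -2, -1, 0, 2, 3, 4, 6, 7, 8, 10, 11, 12, 14, 15, 16, 18, 19, 22, 23, 24}
|A + A| = 22

|A + A| = 22


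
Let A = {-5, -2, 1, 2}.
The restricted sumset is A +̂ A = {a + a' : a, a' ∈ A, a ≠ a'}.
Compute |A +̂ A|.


Restricted sumset: A +̂ A = {a + a' : a ∈ A, a' ∈ A, a ≠ a'}.
Equivalently, take A + A and drop any sum 2a that is achievable ONLY as a + a for a ∈ A (i.e. sums representable only with equal summands).
Enumerate pairs (a, a') with a < a' (symmetric, so each unordered pair gives one sum; this covers all a ≠ a'):
  -5 + -2 = -7
  -5 + 1 = -4
  -5 + 2 = -3
  -2 + 1 = -1
  -2 + 2 = 0
  1 + 2 = 3
Collected distinct sums: {-7, -4, -3, -1, 0, 3}
|A +̂ A| = 6
(Reference bound: |A +̂ A| ≥ 2|A| - 3 for |A| ≥ 2, with |A| = 4 giving ≥ 5.)

|A +̂ A| = 6


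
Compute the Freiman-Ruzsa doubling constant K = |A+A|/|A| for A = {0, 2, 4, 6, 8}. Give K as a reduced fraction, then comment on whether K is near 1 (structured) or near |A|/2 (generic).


|A| = 5.
Compute A + A by enumerating all 25 pairs.
A + A = {0, 2, 4, 6, 8, 10, 12, 14, 16}, so |A + A| = 9.
K = |A + A| / |A| = 9/5 (already in lowest terms) ≈ 1.8000.
Reference: AP of size 5 gives K = 9/5 ≈ 1.8000; a fully generic set of size 5 gives K ≈ 3.0000.

|A| = 5, |A + A| = 9, K = 9/5.


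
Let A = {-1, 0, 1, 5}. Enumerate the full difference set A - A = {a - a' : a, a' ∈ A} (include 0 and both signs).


A - A = {a - a' : a, a' ∈ A}.
Compute a - a' for each ordered pair (a, a'):
a = -1: -1--1=0, -1-0=-1, -1-1=-2, -1-5=-6
a = 0: 0--1=1, 0-0=0, 0-1=-1, 0-5=-5
a = 1: 1--1=2, 1-0=1, 1-1=0, 1-5=-4
a = 5: 5--1=6, 5-0=5, 5-1=4, 5-5=0
Collecting distinct values (and noting 0 appears from a-a):
A - A = {-6, -5, -4, -2, -1, 0, 1, 2, 4, 5, 6}
|A - A| = 11

A - A = {-6, -5, -4, -2, -1, 0, 1, 2, 4, 5, 6}


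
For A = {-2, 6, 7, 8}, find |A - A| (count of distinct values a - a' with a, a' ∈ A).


A - A = {a - a' : a, a' ∈ A}; |A| = 4.
Bounds: 2|A|-1 ≤ |A - A| ≤ |A|² - |A| + 1, i.e. 7 ≤ |A - A| ≤ 13.
Note: 0 ∈ A - A always (from a - a). The set is symmetric: if d ∈ A - A then -d ∈ A - A.
Enumerate nonzero differences d = a - a' with a > a' (then include -d):
Positive differences: {1, 2, 8, 9, 10}
Full difference set: {0} ∪ (positive diffs) ∪ (negative diffs).
|A - A| = 1 + 2·5 = 11 (matches direct enumeration: 11).

|A - A| = 11


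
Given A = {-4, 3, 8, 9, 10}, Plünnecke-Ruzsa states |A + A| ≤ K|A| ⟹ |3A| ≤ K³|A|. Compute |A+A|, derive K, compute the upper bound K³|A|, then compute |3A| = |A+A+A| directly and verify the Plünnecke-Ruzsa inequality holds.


|A| = 5.
Step 1: Compute A + A by enumerating all 25 pairs.
A + A = {-8, -1, 4, 5, 6, 11, 12, 13, 16, 17, 18, 19, 20}, so |A + A| = 13.
Step 2: Doubling constant K = |A + A|/|A| = 13/5 = 13/5 ≈ 2.6000.
Step 3: Plünnecke-Ruzsa gives |3A| ≤ K³·|A| = (2.6000)³ · 5 ≈ 87.8800.
Step 4: Compute 3A = A + A + A directly by enumerating all triples (a,b,c) ∈ A³; |3A| = 25.
Step 5: Check 25 ≤ 87.8800? Yes ✓.

K = 13/5, Plünnecke-Ruzsa bound K³|A| ≈ 87.8800, |3A| = 25, inequality holds.


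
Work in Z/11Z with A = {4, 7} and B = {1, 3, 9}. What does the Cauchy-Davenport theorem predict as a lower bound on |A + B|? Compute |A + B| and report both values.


Cauchy-Davenport: |A + B| ≥ min(p, |A| + |B| - 1) for A, B nonempty in Z/pZ.
|A| = 2, |B| = 3, p = 11.
CD lower bound = min(11, 2 + 3 - 1) = min(11, 4) = 4.
Compute A + B mod 11 directly:
a = 4: 4+1=5, 4+3=7, 4+9=2
a = 7: 7+1=8, 7+3=10, 7+9=5
A + B = {2, 5, 7, 8, 10}, so |A + B| = 5.
Verify: 5 ≥ 4? Yes ✓.

CD lower bound = 4, actual |A + B| = 5.


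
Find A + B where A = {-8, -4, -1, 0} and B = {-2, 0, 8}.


A + B = {a + b : a ∈ A, b ∈ B}.
Enumerate all |A|·|B| = 4·3 = 12 pairs (a, b) and collect distinct sums.
a = -8: -8+-2=-10, -8+0=-8, -8+8=0
a = -4: -4+-2=-6, -4+0=-4, -4+8=4
a = -1: -1+-2=-3, -1+0=-1, -1+8=7
a = 0: 0+-2=-2, 0+0=0, 0+8=8
Collecting distinct sums: A + B = {-10, -8, -6, -4, -3, -2, -1, 0, 4, 7, 8}
|A + B| = 11

A + B = {-10, -8, -6, -4, -3, -2, -1, 0, 4, 7, 8}


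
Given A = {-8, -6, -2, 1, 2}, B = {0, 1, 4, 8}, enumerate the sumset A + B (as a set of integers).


A + B = {a + b : a ∈ A, b ∈ B}.
Enumerate all |A|·|B| = 5·4 = 20 pairs (a, b) and collect distinct sums.
a = -8: -8+0=-8, -8+1=-7, -8+4=-4, -8+8=0
a = -6: -6+0=-6, -6+1=-5, -6+4=-2, -6+8=2
a = -2: -2+0=-2, -2+1=-1, -2+4=2, -2+8=6
a = 1: 1+0=1, 1+1=2, 1+4=5, 1+8=9
a = 2: 2+0=2, 2+1=3, 2+4=6, 2+8=10
Collecting distinct sums: A + B = {-8, -7, -6, -5, -4, -2, -1, 0, 1, 2, 3, 5, 6, 9, 10}
|A + B| = 15

A + B = {-8, -7, -6, -5, -4, -2, -1, 0, 1, 2, 3, 5, 6, 9, 10}


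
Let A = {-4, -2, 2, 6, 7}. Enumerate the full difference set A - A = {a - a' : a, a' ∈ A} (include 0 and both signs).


A - A = {a - a' : a, a' ∈ A}.
Compute a - a' for each ordered pair (a, a'):
a = -4: -4--4=0, -4--2=-2, -4-2=-6, -4-6=-10, -4-7=-11
a = -2: -2--4=2, -2--2=0, -2-2=-4, -2-6=-8, -2-7=-9
a = 2: 2--4=6, 2--2=4, 2-2=0, 2-6=-4, 2-7=-5
a = 6: 6--4=10, 6--2=8, 6-2=4, 6-6=0, 6-7=-1
a = 7: 7--4=11, 7--2=9, 7-2=5, 7-6=1, 7-7=0
Collecting distinct values (and noting 0 appears from a-a):
A - A = {-11, -10, -9, -8, -6, -5, -4, -2, -1, 0, 1, 2, 4, 5, 6, 8, 9, 10, 11}
|A - A| = 19

A - A = {-11, -10, -9, -8, -6, -5, -4, -2, -1, 0, 1, 2, 4, 5, 6, 8, 9, 10, 11}


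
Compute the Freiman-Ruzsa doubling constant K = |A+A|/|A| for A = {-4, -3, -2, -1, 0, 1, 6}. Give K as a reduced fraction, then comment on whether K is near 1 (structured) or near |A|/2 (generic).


|A| = 7.
Compute A + A by enumerating all 49 pairs.
A + A = {-8, -7, -6, -5, -4, -3, -2, -1, 0, 1, 2, 3, 4, 5, 6, 7, 12}, so |A + A| = 17.
K = |A + A| / |A| = 17/7 (already in lowest terms) ≈ 2.4286.
Reference: AP of size 7 gives K = 13/7 ≈ 1.8571; a fully generic set of size 7 gives K ≈ 4.0000.

|A| = 7, |A + A| = 17, K = 17/7.


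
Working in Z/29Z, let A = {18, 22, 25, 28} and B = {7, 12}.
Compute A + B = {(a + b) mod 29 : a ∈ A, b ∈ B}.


Work in Z/29Z: reduce every sum a + b modulo 29.
Enumerate all 8 pairs:
a = 18: 18+7=25, 18+12=1
a = 22: 22+7=0, 22+12=5
a = 25: 25+7=3, 25+12=8
a = 28: 28+7=6, 28+12=11
Distinct residues collected: {0, 1, 3, 5, 6, 8, 11, 25}
|A + B| = 8 (out of 29 total residues).

A + B = {0, 1, 3, 5, 6, 8, 11, 25}


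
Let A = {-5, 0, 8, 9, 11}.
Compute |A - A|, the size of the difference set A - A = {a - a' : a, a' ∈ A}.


A - A = {a - a' : a, a' ∈ A}; |A| = 5.
Bounds: 2|A|-1 ≤ |A - A| ≤ |A|² - |A| + 1, i.e. 9 ≤ |A - A| ≤ 21.
Note: 0 ∈ A - A always (from a - a). The set is symmetric: if d ∈ A - A then -d ∈ A - A.
Enumerate nonzero differences d = a - a' with a > a' (then include -d):
Positive differences: {1, 2, 3, 5, 8, 9, 11, 13, 14, 16}
Full difference set: {0} ∪ (positive diffs) ∪ (negative diffs).
|A - A| = 1 + 2·10 = 21 (matches direct enumeration: 21).

|A - A| = 21


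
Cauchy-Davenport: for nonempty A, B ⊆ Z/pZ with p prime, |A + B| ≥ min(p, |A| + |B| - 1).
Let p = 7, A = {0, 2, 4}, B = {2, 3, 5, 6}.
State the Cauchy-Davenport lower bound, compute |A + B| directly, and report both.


Cauchy-Davenport: |A + B| ≥ min(p, |A| + |B| - 1) for A, B nonempty in Z/pZ.
|A| = 3, |B| = 4, p = 7.
CD lower bound = min(7, 3 + 4 - 1) = min(7, 6) = 6.
Compute A + B mod 7 directly:
a = 0: 0+2=2, 0+3=3, 0+5=5, 0+6=6
a = 2: 2+2=4, 2+3=5, 2+5=0, 2+6=1
a = 4: 4+2=6, 4+3=0, 4+5=2, 4+6=3
A + B = {0, 1, 2, 3, 4, 5, 6}, so |A + B| = 7.
Verify: 7 ≥ 6? Yes ✓.

CD lower bound = 6, actual |A + B| = 7.


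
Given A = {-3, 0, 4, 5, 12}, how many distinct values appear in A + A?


A + A = {a + a' : a, a' ∈ A}; |A| = 5.
General bounds: 2|A| - 1 ≤ |A + A| ≤ |A|(|A|+1)/2, i.e. 9 ≤ |A + A| ≤ 15.
Lower bound 2|A|-1 is attained iff A is an arithmetic progression.
Enumerate sums a + a' for a ≤ a' (symmetric, so this suffices):
a = -3: -3+-3=-6, -3+0=-3, -3+4=1, -3+5=2, -3+12=9
a = 0: 0+0=0, 0+4=4, 0+5=5, 0+12=12
a = 4: 4+4=8, 4+5=9, 4+12=16
a = 5: 5+5=10, 5+12=17
a = 12: 12+12=24
Distinct sums: {-6, -3, 0, 1, 2, 4, 5, 8, 9, 10, 12, 16, 17, 24}
|A + A| = 14

|A + A| = 14


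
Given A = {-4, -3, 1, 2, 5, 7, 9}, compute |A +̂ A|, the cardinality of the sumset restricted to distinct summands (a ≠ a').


Restricted sumset: A +̂ A = {a + a' : a ∈ A, a' ∈ A, a ≠ a'}.
Equivalently, take A + A and drop any sum 2a that is achievable ONLY as a + a for a ∈ A (i.e. sums representable only with equal summands).
Enumerate pairs (a, a') with a < a' (symmetric, so each unordered pair gives one sum; this covers all a ≠ a'):
  -4 + -3 = -7
  -4 + 1 = -3
  -4 + 2 = -2
  -4 + 5 = 1
  -4 + 7 = 3
  -4 + 9 = 5
  -3 + 1 = -2
  -3 + 2 = -1
  -3 + 5 = 2
  -3 + 7 = 4
  -3 + 9 = 6
  1 + 2 = 3
  1 + 5 = 6
  1 + 7 = 8
  1 + 9 = 10
  2 + 5 = 7
  2 + 7 = 9
  2 + 9 = 11
  5 + 7 = 12
  5 + 9 = 14
  7 + 9 = 16
Collected distinct sums: {-7, -3, -2, -1, 1, 2, 3, 4, 5, 6, 7, 8, 9, 10, 11, 12, 14, 16}
|A +̂ A| = 18
(Reference bound: |A +̂ A| ≥ 2|A| - 3 for |A| ≥ 2, with |A| = 7 giving ≥ 11.)

|A +̂ A| = 18


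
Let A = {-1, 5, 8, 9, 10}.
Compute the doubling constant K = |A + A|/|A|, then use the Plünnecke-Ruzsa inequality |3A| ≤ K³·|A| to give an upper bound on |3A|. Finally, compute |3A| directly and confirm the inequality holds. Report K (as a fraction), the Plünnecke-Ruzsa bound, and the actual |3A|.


|A| = 5.
Step 1: Compute A + A by enumerating all 25 pairs.
A + A = {-2, 4, 7, 8, 9, 10, 13, 14, 15, 16, 17, 18, 19, 20}, so |A + A| = 14.
Step 2: Doubling constant K = |A + A|/|A| = 14/5 = 14/5 ≈ 2.8000.
Step 3: Plünnecke-Ruzsa gives |3A| ≤ K³·|A| = (2.8000)³ · 5 ≈ 109.7600.
Step 4: Compute 3A = A + A + A directly by enumerating all triples (a,b,c) ∈ A³; |3A| = 25.
Step 5: Check 25 ≤ 109.7600? Yes ✓.

K = 14/5, Plünnecke-Ruzsa bound K³|A| ≈ 109.7600, |3A| = 25, inequality holds.


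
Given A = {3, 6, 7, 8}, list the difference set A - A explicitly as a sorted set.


A - A = {a - a' : a, a' ∈ A}.
Compute a - a' for each ordered pair (a, a'):
a = 3: 3-3=0, 3-6=-3, 3-7=-4, 3-8=-5
a = 6: 6-3=3, 6-6=0, 6-7=-1, 6-8=-2
a = 7: 7-3=4, 7-6=1, 7-7=0, 7-8=-1
a = 8: 8-3=5, 8-6=2, 8-7=1, 8-8=0
Collecting distinct values (and noting 0 appears from a-a):
A - A = {-5, -4, -3, -2, -1, 0, 1, 2, 3, 4, 5}
|A - A| = 11

A - A = {-5, -4, -3, -2, -1, 0, 1, 2, 3, 4, 5}


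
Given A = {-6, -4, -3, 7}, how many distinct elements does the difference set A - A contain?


A - A = {a - a' : a, a' ∈ A}; |A| = 4.
Bounds: 2|A|-1 ≤ |A - A| ≤ |A|² - |A| + 1, i.e. 7 ≤ |A - A| ≤ 13.
Note: 0 ∈ A - A always (from a - a). The set is symmetric: if d ∈ A - A then -d ∈ A - A.
Enumerate nonzero differences d = a - a' with a > a' (then include -d):
Positive differences: {1, 2, 3, 10, 11, 13}
Full difference set: {0} ∪ (positive diffs) ∪ (negative diffs).
|A - A| = 1 + 2·6 = 13 (matches direct enumeration: 13).

|A - A| = 13


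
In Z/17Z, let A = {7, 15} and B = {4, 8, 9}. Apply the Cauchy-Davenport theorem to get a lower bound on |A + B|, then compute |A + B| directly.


Cauchy-Davenport: |A + B| ≥ min(p, |A| + |B| - 1) for A, B nonempty in Z/pZ.
|A| = 2, |B| = 3, p = 17.
CD lower bound = min(17, 2 + 3 - 1) = min(17, 4) = 4.
Compute A + B mod 17 directly:
a = 7: 7+4=11, 7+8=15, 7+9=16
a = 15: 15+4=2, 15+8=6, 15+9=7
A + B = {2, 6, 7, 11, 15, 16}, so |A + B| = 6.
Verify: 6 ≥ 4? Yes ✓.

CD lower bound = 4, actual |A + B| = 6.


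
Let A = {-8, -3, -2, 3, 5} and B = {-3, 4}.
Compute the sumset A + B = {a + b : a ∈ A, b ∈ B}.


A + B = {a + b : a ∈ A, b ∈ B}.
Enumerate all |A|·|B| = 5·2 = 10 pairs (a, b) and collect distinct sums.
a = -8: -8+-3=-11, -8+4=-4
a = -3: -3+-3=-6, -3+4=1
a = -2: -2+-3=-5, -2+4=2
a = 3: 3+-3=0, 3+4=7
a = 5: 5+-3=2, 5+4=9
Collecting distinct sums: A + B = {-11, -6, -5, -4, 0, 1, 2, 7, 9}
|A + B| = 9

A + B = {-11, -6, -5, -4, 0, 1, 2, 7, 9}


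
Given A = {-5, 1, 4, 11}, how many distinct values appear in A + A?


A + A = {a + a' : a, a' ∈ A}; |A| = 4.
General bounds: 2|A| - 1 ≤ |A + A| ≤ |A|(|A|+1)/2, i.e. 7 ≤ |A + A| ≤ 10.
Lower bound 2|A|-1 is attained iff A is an arithmetic progression.
Enumerate sums a + a' for a ≤ a' (symmetric, so this suffices):
a = -5: -5+-5=-10, -5+1=-4, -5+4=-1, -5+11=6
a = 1: 1+1=2, 1+4=5, 1+11=12
a = 4: 4+4=8, 4+11=15
a = 11: 11+11=22
Distinct sums: {-10, -4, -1, 2, 5, 6, 8, 12, 15, 22}
|A + A| = 10

|A + A| = 10


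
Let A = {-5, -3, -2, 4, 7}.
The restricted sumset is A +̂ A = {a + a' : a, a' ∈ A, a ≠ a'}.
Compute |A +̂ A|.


Restricted sumset: A +̂ A = {a + a' : a ∈ A, a' ∈ A, a ≠ a'}.
Equivalently, take A + A and drop any sum 2a that is achievable ONLY as a + a for a ∈ A (i.e. sums representable only with equal summands).
Enumerate pairs (a, a') with a < a' (symmetric, so each unordered pair gives one sum; this covers all a ≠ a'):
  -5 + -3 = -8
  -5 + -2 = -7
  -5 + 4 = -1
  -5 + 7 = 2
  -3 + -2 = -5
  -3 + 4 = 1
  -3 + 7 = 4
  -2 + 4 = 2
  -2 + 7 = 5
  4 + 7 = 11
Collected distinct sums: {-8, -7, -5, -1, 1, 2, 4, 5, 11}
|A +̂ A| = 9
(Reference bound: |A +̂ A| ≥ 2|A| - 3 for |A| ≥ 2, with |A| = 5 giving ≥ 7.)

|A +̂ A| = 9


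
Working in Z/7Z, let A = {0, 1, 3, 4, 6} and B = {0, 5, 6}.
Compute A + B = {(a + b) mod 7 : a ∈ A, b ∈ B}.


Work in Z/7Z: reduce every sum a + b modulo 7.
Enumerate all 15 pairs:
a = 0: 0+0=0, 0+5=5, 0+6=6
a = 1: 1+0=1, 1+5=6, 1+6=0
a = 3: 3+0=3, 3+5=1, 3+6=2
a = 4: 4+0=4, 4+5=2, 4+6=3
a = 6: 6+0=6, 6+5=4, 6+6=5
Distinct residues collected: {0, 1, 2, 3, 4, 5, 6}
|A + B| = 7 (out of 7 total residues).

A + B = {0, 1, 2, 3, 4, 5, 6}


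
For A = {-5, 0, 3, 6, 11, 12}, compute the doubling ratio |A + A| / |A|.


|A| = 6.
Compute A + A by enumerating all 36 pairs.
A + A = {-10, -5, -2, 0, 1, 3, 6, 7, 9, 11, 12, 14, 15, 17, 18, 22, 23, 24}, so |A + A| = 18.
K = |A + A| / |A| = 18/6 = 3/1 ≈ 3.0000.
Reference: AP of size 6 gives K = 11/6 ≈ 1.8333; a fully generic set of size 6 gives K ≈ 3.5000.

|A| = 6, |A + A| = 18, K = 18/6 = 3/1.


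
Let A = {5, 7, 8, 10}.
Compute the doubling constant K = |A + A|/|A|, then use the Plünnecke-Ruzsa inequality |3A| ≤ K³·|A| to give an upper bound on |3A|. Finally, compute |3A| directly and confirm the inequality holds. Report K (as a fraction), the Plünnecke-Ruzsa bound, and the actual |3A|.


|A| = 4.
Step 1: Compute A + A by enumerating all 16 pairs.
A + A = {10, 12, 13, 14, 15, 16, 17, 18, 20}, so |A + A| = 9.
Step 2: Doubling constant K = |A + A|/|A| = 9/4 = 9/4 ≈ 2.2500.
Step 3: Plünnecke-Ruzsa gives |3A| ≤ K³·|A| = (2.2500)³ · 4 ≈ 45.5625.
Step 4: Compute 3A = A + A + A directly by enumerating all triples (a,b,c) ∈ A³; |3A| = 14.
Step 5: Check 14 ≤ 45.5625? Yes ✓.

K = 9/4, Plünnecke-Ruzsa bound K³|A| ≈ 45.5625, |3A| = 14, inequality holds.
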